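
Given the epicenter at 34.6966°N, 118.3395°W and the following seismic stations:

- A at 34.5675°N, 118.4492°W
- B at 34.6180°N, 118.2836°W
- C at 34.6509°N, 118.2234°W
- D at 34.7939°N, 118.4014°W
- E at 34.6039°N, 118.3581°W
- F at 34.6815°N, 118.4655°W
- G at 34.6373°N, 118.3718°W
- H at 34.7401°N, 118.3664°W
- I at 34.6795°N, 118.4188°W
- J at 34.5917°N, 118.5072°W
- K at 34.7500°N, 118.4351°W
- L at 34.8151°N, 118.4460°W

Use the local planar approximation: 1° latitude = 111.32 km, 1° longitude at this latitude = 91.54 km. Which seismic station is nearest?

H

Distances from 34.6966°N, 118.3395°W:
A: 17.5322 km
B: 10.1362 km
C: 11.7827 km
D: 12.2240 km
E: 10.4589 km
F: 11.6559 km
G: 7.2332 km
H: 5.4325 km
I: 7.5046 km
J: 19.2879 km
K: 10.5793 km
L: 16.4029 km
Minimum: H at 5.4325 km.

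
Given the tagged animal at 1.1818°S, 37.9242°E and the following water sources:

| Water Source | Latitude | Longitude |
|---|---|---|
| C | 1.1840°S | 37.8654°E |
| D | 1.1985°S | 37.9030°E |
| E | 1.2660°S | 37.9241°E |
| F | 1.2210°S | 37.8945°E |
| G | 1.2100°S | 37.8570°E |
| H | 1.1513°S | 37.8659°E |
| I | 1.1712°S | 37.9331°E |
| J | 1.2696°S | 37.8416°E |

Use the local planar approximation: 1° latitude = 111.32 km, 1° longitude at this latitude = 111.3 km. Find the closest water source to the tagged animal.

Distances from 1.1818°S, 37.9242°E:
C: 6.5490 km
D: 3.0039 km
E: 9.3732 km
F: 5.4744 km
G: 8.1114 km
H: 7.3234 km
I: 1.5407 km
J: 13.4182 km
Minimum: I at 1.5407 km.

I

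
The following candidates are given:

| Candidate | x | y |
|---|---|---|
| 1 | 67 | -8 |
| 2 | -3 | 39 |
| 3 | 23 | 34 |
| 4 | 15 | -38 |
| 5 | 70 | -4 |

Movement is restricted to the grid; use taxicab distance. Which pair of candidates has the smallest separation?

Pairwise distances:
1–5: |3| + |4| = 3 + 4 = 7
2–3: |26| + |-5| = 26 + 5 = 31
3–4: |-8| + |-72| = 8 + 72 = 80
1–4: |-52| + |-30| = 52 + 30 = 82
3–5: |47| + |-38| = 47 + 38 = 85
1–3: |-44| + |42| = 44 + 42 = 86
4–5: |55| + |34| = 55 + 34 = 89
2–4: |18| + |-77| = 18 + 77 = 95
2–5: |73| + |-43| = 73 + 43 = 116
1–2: |-70| + |47| = 70 + 47 = 117
Closest pair: 1–5 at 7.

1 and 5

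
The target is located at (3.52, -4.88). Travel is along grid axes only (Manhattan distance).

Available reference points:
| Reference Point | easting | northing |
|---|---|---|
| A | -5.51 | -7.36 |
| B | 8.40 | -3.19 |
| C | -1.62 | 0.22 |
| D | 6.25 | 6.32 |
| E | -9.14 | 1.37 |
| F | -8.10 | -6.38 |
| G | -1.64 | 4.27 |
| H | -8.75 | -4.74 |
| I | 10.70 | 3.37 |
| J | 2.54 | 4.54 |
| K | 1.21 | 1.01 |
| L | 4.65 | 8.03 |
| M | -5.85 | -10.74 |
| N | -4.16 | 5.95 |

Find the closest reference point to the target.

B

Distances from (3.52, -4.88):
A: 11.51
B: 6.57
C: 10.24
D: 13.93
E: 18.91
F: 13.12
G: 14.31
H: 12.41
I: 15.43
J: 10.40
K: 8.20
L: 14.04
M: 15.23
N: 18.51
Minimum: B at 6.57.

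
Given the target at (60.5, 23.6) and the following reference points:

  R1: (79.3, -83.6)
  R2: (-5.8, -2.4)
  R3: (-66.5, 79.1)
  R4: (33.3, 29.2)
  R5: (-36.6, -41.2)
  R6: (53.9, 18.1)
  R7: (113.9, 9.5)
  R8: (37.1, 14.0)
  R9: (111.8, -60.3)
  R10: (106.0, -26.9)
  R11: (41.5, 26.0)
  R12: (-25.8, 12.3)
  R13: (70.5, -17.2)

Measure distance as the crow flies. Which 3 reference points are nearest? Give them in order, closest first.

R6, R11, R8

Distances from (60.5, 23.6):
R1: √((18.8)² + (-107.2)²) = √(353.440 + 11491.840) = 108.8
R2: √((-66.3)² + (-26.0)²) = √(4395.690 + 676.000) = 71.2
R3: √((-127.0)² + (55.5)²) = √(16129.000 + 3080.250) = 138.6
R4: √((-27.2)² + (5.6)²) = √(739.840 + 31.360) = 27.8
R5: √((-97.1)² + (-64.8)²) = √(9428.410 + 4199.040) = 116.7
R6: √((-6.6)² + (-5.5)²) = √(43.560 + 30.250) = 8.6
R7: √((53.4)² + (-14.1)²) = √(2851.560 + 198.810) = 55.2
R8: √((-23.4)² + (-9.6)²) = √(547.560 + 92.160) = 25.3
R9: √((51.3)² + (-83.9)²) = √(2631.690 + 7039.210) = 98.3
R10: √((45.5)² + (-50.5)²) = √(2070.250 + 2550.250) = 68.0
R11: √((-19.0)² + (2.4)²) = √(361.000 + 5.760) = 19.2
R12: √((-86.3)² + (-11.3)²) = √(7447.690 + 127.690) = 87.0
R13: √((10.0)² + (-40.8)²) = √(100.000 + 1664.640) = 42.0
Sorted: R6 (8.6) < R11 (19.2) < R8 (25.3) < R4 (27.8) < R13 (42.0) < …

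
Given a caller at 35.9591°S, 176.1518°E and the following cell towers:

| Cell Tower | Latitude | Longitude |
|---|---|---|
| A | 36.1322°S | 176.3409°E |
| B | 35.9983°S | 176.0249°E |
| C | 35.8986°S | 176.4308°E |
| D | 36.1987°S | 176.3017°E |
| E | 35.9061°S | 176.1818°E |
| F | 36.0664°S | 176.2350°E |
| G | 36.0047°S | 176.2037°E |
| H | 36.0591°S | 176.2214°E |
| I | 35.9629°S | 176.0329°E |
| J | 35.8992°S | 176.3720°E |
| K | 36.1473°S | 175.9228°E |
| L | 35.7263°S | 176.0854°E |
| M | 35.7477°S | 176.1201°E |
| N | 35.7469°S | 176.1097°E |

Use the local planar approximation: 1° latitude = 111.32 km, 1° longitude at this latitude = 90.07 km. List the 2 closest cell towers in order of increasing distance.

Distances from 35.9591°S, 176.1518°E:
A: √((-0.1731·111.32)² + (0.1891·90.07)²) = √(371.313322 + 290.097097) = 25.7179 km
B: √((-0.0392·111.32)² + (-0.1269·90.07)²) = √(19.042262 + 130.642225) = 12.2346 km
C: √((0.0605·111.32)² + (0.2790·90.07)²) = √(45.358339 + 631.493278) = 26.0164 km
D: √((-0.2396·111.32)² + (0.1499·90.07)²) = √(711.410094 + 182.290313) = 29.8948 km
E: √((0.0530·111.32)² + (0.0300·90.07)²) = √(34.809528 + 7.301344) = 6.4893 km
F: √((-0.1073·111.32)² + (0.0832·90.07)²) = √(142.674329 + 56.157398) = 14.1008 km
G: √((-0.0456·111.32)² + (0.0519·90.07)²) = √(25.767725 + 21.852194) = 6.9007 km
H: √((-0.1000·111.32)² + (0.0696·90.07)²) = √(123.921424 + 39.298756) = 12.7758 km
I: √((-0.0038·111.32)² + (-0.1189·90.07)²) = √(0.178943 + 114.689599) = 10.7177 km
J: √((0.0599·111.32)² + (0.2202·90.07)²) = √(44.463131 + 393.364311) = 20.9243 km
K: √((-0.1882·111.32)² + (-0.2290·90.07)²) = √(438.920266 + 425.433114) = 29.3999 km
L: √((0.2328·111.32)² + (-0.0664·90.07)²) = √(671.602567 + 35.768150) = 26.5964 km
M: √((0.2114·111.32)² + (-0.0317·90.07)²) = √(553.804348 + 8.152276) = 23.7056 km
N: √((0.2122·111.32)² + (-0.0421·90.07)²) = √(558.003797 + 14.378862) = 23.9245 km
Sorted: E (6.4893 km) < G (6.9007 km) < I (10.7177 km) < B (12.2346 km) < …

E, G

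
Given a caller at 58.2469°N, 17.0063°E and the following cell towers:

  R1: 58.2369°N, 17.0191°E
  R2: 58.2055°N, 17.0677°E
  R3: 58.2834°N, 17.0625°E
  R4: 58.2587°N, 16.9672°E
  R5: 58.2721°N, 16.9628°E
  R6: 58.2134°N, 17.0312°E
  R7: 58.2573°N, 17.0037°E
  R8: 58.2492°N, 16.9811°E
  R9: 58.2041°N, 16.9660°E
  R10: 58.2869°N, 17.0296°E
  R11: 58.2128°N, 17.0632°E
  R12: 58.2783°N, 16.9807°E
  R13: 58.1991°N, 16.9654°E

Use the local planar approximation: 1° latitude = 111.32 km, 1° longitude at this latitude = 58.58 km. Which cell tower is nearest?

R7

Distances from 58.2469°N, 17.0063°E:
R1: 1.3422 km
R2: 5.8461 km
R3: 5.2295 km
R4: 2.6404 km
R5: 3.7899 km
R6: 4.0043 km
R7: 1.1677 km
R8: 1.4983 km
R9: 5.3173 km
R10: 4.6573 km
R11: 5.0517 km
R12: 3.8036 km
R13: 5.8356 km
Minimum: R7 at 1.1677 km.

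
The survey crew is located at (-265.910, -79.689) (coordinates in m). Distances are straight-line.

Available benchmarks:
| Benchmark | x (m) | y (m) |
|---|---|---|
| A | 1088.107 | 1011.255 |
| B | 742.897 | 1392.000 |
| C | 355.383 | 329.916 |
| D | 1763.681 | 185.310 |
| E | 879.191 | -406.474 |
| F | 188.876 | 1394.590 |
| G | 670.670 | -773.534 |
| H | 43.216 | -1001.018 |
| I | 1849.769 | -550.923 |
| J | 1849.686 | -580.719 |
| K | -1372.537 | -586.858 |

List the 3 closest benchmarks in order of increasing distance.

Distances from (-265.910, -79.689):
A: √((1354.017)² + (1090.944)²) = √(1833362.03629 + 1190158.81114) = 1738.827 m
B: √((1008.807)² + (1471.689)²) = √(1017691.56325 + 2165868.51272) = 1784.253 m
C: √((621.293)² + (409.605)²) = √(386004.99185 + 167776.25603) = 744.165 m
D: √((2029.591)² + (264.999)²) = √(4119239.62728 + 70224.47000) = 2046.818 m
E: √((1145.101)² + (-326.785)²) = √(1311256.30020 + 106788.43622) = 1190.817 m
F: √((454.786)² + (1474.279)²) = √(206830.30580 + 2173498.56984) = 1542.831 m
G: √((936.580)² + (-693.845)²) = √(877182.09640 + 481420.88403) = 1165.591 m
H: √((309.126)² + (-921.329)²) = √(95558.88388 + 848847.12624) = 971.806 m
I: √((2115.679)² + (-471.234)²) = √(4476097.63104 + 222061.48276) = 2167.524 m
J: √((2115.596)² + (-501.030)²) = √(4475746.43522 + 251031.06090) = 2174.115 m
K: √((-1106.627)² + (-507.169)²) = √(1224623.31713 + 257220.39456) = 1217.310 m
Sorted: C (744.165 m) < H (971.806 m) < G (1165.591 m) < E (1190.817 m) < K (1217.310 m) < …

C, H, G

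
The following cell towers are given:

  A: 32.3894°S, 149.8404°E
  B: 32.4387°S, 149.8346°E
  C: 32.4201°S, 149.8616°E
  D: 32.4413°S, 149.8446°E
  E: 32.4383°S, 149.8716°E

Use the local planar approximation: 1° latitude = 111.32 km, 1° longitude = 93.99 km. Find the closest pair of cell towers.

B and D

Pairwise distances:
B–D: 0.9835 km
C–E: 2.2334 km
D–E: 2.5596 km
C–D: 2.8500 km
B–C: 3.2752 km
B–E: 3.4779 km
A–C: 3.9560 km
A–B: 5.5151 km
A–D: 5.7910 km
A–E: 6.1832 km
Closest pair: B–D at 0.9835 km.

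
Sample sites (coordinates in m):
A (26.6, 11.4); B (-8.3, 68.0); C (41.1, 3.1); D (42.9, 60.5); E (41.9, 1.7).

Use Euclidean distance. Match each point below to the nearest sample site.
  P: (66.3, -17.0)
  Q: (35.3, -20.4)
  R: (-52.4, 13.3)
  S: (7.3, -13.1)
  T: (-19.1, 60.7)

P→E; Q→E; R→B; S→A; T→B

P at (66.3, -17.0):
  A: 48.8 m
  B: 113.1 m
  C: 32.2 m
  D: 81.0 m
  E: 30.7 m
  → nearest: E (30.7 m)
Q at (35.3, -20.4):
  A: 33.0 m
  B: 98.6 m
  C: 24.2 m
  D: 81.3 m
  E: 23.1 m
  → nearest: E (23.1 m)
R at (-52.4, 13.3):
  A: 79.0 m
  B: 70.3 m
  C: 94.1 m
  D: 106.3 m
  E: 95.0 m
  → nearest: B (70.3 m)
S at (7.3, -13.1):
  A: 31.2 m
  B: 82.6 m
  C: 37.5 m
  D: 81.8 m
  E: 37.6 m
  → nearest: A (31.2 m)
T at (-19.1, 60.7):
  A: 67.2 m
  B: 13.0 m
  C: 83.3 m
  D: 62.0 m
  E: 84.9 m
  → nearest: B (13.0 m)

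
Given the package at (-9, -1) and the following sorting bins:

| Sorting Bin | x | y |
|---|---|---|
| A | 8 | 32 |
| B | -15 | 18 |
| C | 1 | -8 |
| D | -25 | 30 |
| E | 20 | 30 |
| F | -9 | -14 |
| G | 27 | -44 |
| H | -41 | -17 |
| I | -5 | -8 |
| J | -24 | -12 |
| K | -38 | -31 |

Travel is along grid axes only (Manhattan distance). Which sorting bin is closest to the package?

I

Distances from (-9, -1):
A: |17| + |33| = 17 + 33 = 50
B: |-6| + |19| = 6 + 19 = 25
C: |10| + |-7| = 10 + 7 = 17
D: |-16| + |31| = 16 + 31 = 47
E: |29| + |31| = 29 + 31 = 60
F: |0| + |-13| = 0 + 13 = 13
G: |36| + |-43| = 36 + 43 = 79
H: |-32| + |-16| = 32 + 16 = 48
I: |4| + |-7| = 4 + 7 = 11
J: |-15| + |-11| = 15 + 11 = 26
K: |-29| + |-30| = 29 + 30 = 59
Minimum: I at 11.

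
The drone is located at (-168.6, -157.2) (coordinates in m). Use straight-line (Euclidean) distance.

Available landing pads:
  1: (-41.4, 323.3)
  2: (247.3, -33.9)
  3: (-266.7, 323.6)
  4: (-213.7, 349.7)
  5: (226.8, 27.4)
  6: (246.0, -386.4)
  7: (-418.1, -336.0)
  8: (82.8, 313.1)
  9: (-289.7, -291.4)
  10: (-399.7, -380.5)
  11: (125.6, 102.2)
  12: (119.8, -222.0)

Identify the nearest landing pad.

Distances from (-168.6, -157.2):
1: √((127.2)² + (480.5)²) = √(16179.840 + 230880.250) = 497.1 m
2: √((415.9)² + (123.3)²) = √(172972.810 + 15202.890) = 433.8 m
3: √((-98.1)² + (480.8)²) = √(9623.610 + 231168.640) = 490.7 m
4: √((-45.1)² + (506.9)²) = √(2034.010 + 256947.610) = 508.9 m
5: √((395.4)² + (184.6)²) = √(156341.160 + 34077.160) = 436.4 m
6: √((414.6)² + (-229.2)²) = √(171893.160 + 52532.640) = 473.7 m
7: √((-249.5)² + (-178.8)²) = √(62250.250 + 31969.440) = 307.0 m
8: √((251.4)² + (470.3)²) = √(63201.960 + 221182.090) = 533.3 m
9: √((-121.1)² + (-134.2)²) = √(14665.210 + 18009.640) = 180.8 m
10: √((-231.1)² + (-223.3)²) = √(53407.210 + 49862.890) = 321.4 m
11: √((294.2)² + (259.4)²) = √(86553.640 + 67288.360) = 392.2 m
12: √((288.4)² + (-64.8)²) = √(83174.560 + 4199.040) = 295.6 m
Minimum: 9 at 180.8 m.

9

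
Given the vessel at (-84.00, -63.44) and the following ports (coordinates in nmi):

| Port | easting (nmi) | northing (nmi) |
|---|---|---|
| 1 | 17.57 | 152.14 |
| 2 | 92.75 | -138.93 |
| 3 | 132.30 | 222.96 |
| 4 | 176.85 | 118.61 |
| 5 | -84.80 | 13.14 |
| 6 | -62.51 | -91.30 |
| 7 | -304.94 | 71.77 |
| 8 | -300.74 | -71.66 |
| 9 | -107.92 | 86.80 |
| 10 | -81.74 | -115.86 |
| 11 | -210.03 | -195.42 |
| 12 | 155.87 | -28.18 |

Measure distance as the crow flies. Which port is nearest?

Distances from (-84.00, -63.44):
1: √((101.57)² + (215.58)²) = √(10316.4649 + 46474.7364) = 238.31 nmi
2: √((176.75)² + (-75.49)²) = √(31240.5625 + 5698.7401) = 192.20 nmi
3: √((216.30)² + (286.40)²) = √(46785.6900 + 82024.9600) = 358.90 nmi
4: √((260.85)² + (182.05)²) = √(68042.7225 + 33142.2025) = 318.10 nmi
5: √((-0.80)² + (76.58)²) = √(0.6400 + 5864.4964) = 76.58 nmi
6: √((21.49)² + (-27.86)²) = √(461.8201 + 776.1796) = 35.19 nmi
7: √((-220.94)² + (135.21)²) = √(48814.4836 + 18281.7441) = 259.03 nmi
8: √((-216.74)² + (-8.22)²) = √(46976.2276 + 67.5684) = 216.90 nmi
9: √((-23.92)² + (150.24)²) = √(572.1664 + 22572.0576) = 152.13 nmi
10: √((2.26)² + (-52.42)²) = √(5.1076 + 2747.8564) = 52.47 nmi
11: √((-126.03)² + (-131.98)²) = √(15883.5609 + 17418.7204) = 182.49 nmi
12: √((239.87)² + (35.26)²) = √(57537.6169 + 1243.2676) = 242.45 nmi
Minimum: 6 at 35.19 nmi.

6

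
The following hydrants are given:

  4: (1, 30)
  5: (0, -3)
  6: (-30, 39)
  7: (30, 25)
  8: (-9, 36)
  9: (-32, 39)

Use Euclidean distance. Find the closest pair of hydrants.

6 and 9

Pairwise distances:
4–5: 33.0
4–6: 32.3
4–7: 29.4
4–8: 11.7
4–9: 34.2
5–6: 51.6
5–7: 41.0
5–8: 40.0
5–9: 52.8
6–7: 61.6
6–8: 21.2
6–9: 2.0
7–8: 40.5
7–9: 63.6
8–9: 23.2
Closest pair: 6–9 at 2.0.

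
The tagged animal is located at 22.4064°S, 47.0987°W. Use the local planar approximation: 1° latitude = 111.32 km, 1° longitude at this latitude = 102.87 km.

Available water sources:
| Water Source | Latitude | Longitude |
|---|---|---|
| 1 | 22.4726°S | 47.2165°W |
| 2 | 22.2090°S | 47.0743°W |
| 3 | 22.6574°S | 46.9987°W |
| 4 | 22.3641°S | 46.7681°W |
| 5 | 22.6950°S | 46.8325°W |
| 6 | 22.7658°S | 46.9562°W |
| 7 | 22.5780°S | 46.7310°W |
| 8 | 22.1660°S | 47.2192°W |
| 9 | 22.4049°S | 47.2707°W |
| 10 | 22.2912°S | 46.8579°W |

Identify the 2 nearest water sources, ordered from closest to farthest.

Distances from 22.4064°S, 47.0987°W:
1: √((-0.0662·111.32)² + (-0.1178·102.87)²) = √(54.307821 + 146.848008) = 14.1829 km
2: √((0.1974·111.32)² + (0.0244·102.87)²) = √(482.881639 + 6.300241) = 22.1175 km
3: √((-0.2510·111.32)² + (0.1000·102.87)²) = √(780.717363 + 105.822369) = 29.7748 km
4: √((0.0423·111.32)² + (0.3306·102.87)²) = √(22.173136 + 1156.599974) = 34.3333 km
5: √((-0.2886·111.32)² + (0.2662·102.87)²) = √(1032.141045 + 749.883127) = 42.2140 km
6: √((-0.3594·111.32)² + (0.1425·102.87)²) = √(1600.672711 + 214.885548) = 42.6094 km
7: √((-0.1716·111.32)² + (0.3677·102.87)²) = √(364.905965 + 1430.753244) = 42.3752 km
8: √((0.2404·111.32)² + (-0.1205·102.87)²) = √(716.168676 + 153.656725) = 29.4928 km
9: √((0.0015·111.32)² + (-0.1720·102.87)²) = √(0.027882 + 313.064896) = 17.6944 km
10: √((0.1152·111.32)² + (0.2408·102.87)²) = √(164.456617 + 613.607197) = 27.8938 km
Sorted: 1 (14.1829 km) < 9 (17.6944 km) < 2 (22.1175 km) < 10 (27.8938 km) < …

1, 9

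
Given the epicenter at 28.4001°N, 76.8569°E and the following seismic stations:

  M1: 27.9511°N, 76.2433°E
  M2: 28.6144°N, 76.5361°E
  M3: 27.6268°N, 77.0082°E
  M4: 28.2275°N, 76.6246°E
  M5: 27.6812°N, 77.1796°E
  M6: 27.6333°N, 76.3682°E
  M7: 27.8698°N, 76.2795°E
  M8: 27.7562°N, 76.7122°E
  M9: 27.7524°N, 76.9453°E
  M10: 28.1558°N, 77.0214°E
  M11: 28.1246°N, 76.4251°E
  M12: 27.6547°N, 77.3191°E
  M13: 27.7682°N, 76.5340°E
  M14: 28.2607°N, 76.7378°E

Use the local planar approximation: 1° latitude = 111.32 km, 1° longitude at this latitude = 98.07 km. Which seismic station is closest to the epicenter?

M14

Distances from 28.4001°N, 76.8569°E:
M1: 78.2265 km
M2: 39.4828 km
M3: 87.3532 km
M4: 29.8023 km
M5: 86.0582 km
M6: 97.8945 km
M7: 81.8007 km
M8: 73.0702 km
M9: 72.6213 km
M10: 31.6204 km
M11: 52.2858 km
M12: 94.5514 km
M13: 77.1423 km
M14: 19.4225 km
Minimum: M14 at 19.4225 km.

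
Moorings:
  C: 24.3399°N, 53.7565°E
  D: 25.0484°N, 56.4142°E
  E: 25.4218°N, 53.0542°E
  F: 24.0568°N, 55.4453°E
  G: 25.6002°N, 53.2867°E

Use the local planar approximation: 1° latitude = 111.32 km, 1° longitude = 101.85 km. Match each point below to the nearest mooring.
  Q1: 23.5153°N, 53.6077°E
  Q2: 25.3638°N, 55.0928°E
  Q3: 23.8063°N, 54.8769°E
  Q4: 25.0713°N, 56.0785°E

Q1 at 23.5153°N, 53.6077°E:
  C: √((0.8246·111.32)² + (0.1488·101.85)²) = √(8426.225090 + 229.682512) = 93.0371 km
  D: √((1.5331·111.32)² + (2.8065·101.85)²) = √(29126.437095 + 81705.663256) = 332.9146 km
  E: √((1.9065·111.32)² + (-0.5535·101.85)²) = √(45042.243549 + 3178.025057) = 219.5911 km
  F: √((0.5415·111.32)² + (1.8376·101.85)²) = √(3633.651877 + 35028.700899) = 196.6274 km
  G: √((2.0849·111.32)² + (-0.3210·101.85)²) = √(53866.263845 + 1068.887828) = 234.3825 km
  → nearest: C (93.0371 km)
Q2 at 25.3638°N, 55.0928°E:
  C: √((-1.0239·111.32)² + (-1.3363·101.85)²) = √(12991.565322 + 18523.796596) = 177.5257 km
  D: √((-0.3154·111.32)² + (1.3214·101.85)²) = √(1232.735132 + 18113.011865) = 139.0890 km
  E: √((0.0580·111.32)² + (-2.0386·101.85)²) = √(41.687167 + 43110.802419) = 207.7318 km
  F: √((-1.3070·111.32)² + (0.3525·101.85)²) = √(21168.864863 + 1288.962580) = 149.8594 km
  G: √((0.2364·111.32)² + (-1.8061·101.85)²) = √(692.534382 + 33838.075253) = 185.8241 km
  → nearest: D (139.0890 km)
Q3 at 23.8063°N, 54.8769°E:
  C: √((0.5336·111.32)² + (-1.1204·101.85)²) = √(3528.401818 + 13021.717430) = 128.6473 km
  D: √((1.2421·111.32)² + (1.5373·101.85)²) = √(19118.751081 + 24515.419042) = 208.8879 km
  E: √((1.6155·111.32)² + (-1.8227·101.85)²) = √(32341.512019 + 34462.950308) = 258.4656 km
  F: √((0.2505·111.32)² + (0.5684·101.85)²) = √(777.610034 + 3351.430404) = 64.2576 km
  G: √((1.7939·111.32)² + (-1.5902·101.85)²) = √(39878.871041 + 26231.647334) = 257.1197 km
  → nearest: F (64.2576 km)
Q4 at 25.0713°N, 56.0785°E:
  C: √((-0.7314·111.32)² + (-2.3220·101.85)²) = √(6629.126513 + 55930.216118) = 250.1187 km
  D: √((-0.0229·111.32)² + (0.3357·101.85)²) = √(6.498563 + 1169.027558) = 34.2859 km
  E: √((0.3505·111.32)² + (-3.0243·101.85)²) = √(1522.377792 + 94879.372903) = 310.4863 km
  F: √((-1.0145·111.32)² + (-0.6332·101.85)²) = √(12754.119978 + 4159.143254) = 130.0510 km
  G: √((0.5289·111.32)² + (-2.7918·101.85)²) = √(3466.518557 + 80851.982348) = 290.3765 km
  → nearest: D (34.2859 km)

Q1→C; Q2→D; Q3→F; Q4→D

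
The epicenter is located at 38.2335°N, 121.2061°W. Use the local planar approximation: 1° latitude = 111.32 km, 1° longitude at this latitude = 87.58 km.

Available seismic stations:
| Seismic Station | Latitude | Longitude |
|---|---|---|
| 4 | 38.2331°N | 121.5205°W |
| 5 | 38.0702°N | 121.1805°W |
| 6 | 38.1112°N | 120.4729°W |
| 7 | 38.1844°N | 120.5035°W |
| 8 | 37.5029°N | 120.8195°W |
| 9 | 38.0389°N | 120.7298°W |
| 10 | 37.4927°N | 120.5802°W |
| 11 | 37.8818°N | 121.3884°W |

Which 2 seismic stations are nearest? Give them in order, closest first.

5, 4

Distances from 38.2335°N, 121.2061°W:
4: √((-0.0004·111.32)² + (-0.3144·87.58)²) = √(0.001983 + 758.184596) = 27.5352 km
5: √((-0.1633·111.32)² + (0.0256·87.58)²) = √(330.459898 + 5.026779) = 18.3163 km
6: √((-0.1223·111.32)² + (0.7332·87.58)²) = √(185.352868 + 4123.393617) = 65.6410 km
7: √((-0.0491·111.32)² + (0.7026·87.58)²) = √(29.875101 + 3786.397220) = 61.7760 km
8: √((-0.7306·111.32)² + (0.3866·87.58)²) = √(6614.632663 + 1146.393147) = 88.0967 km
9: √((-0.1946·111.32)² + (0.4763·87.58)²) = √(469.280023 + 1740.087330) = 47.0039 km
10: √((-0.7408·111.32)² + (0.6259·87.58)²) = √(6800.617406 + 3004.829158) = 99.0225 km
11: √((-0.3517·111.32)² + (-0.1823·87.58)²) = √(1532.819907 + 254.907855) = 42.2815 km
Sorted: 5 (18.3163 km) < 4 (27.5352 km) < 11 (42.2815 km) < 9 (47.0039 km) < …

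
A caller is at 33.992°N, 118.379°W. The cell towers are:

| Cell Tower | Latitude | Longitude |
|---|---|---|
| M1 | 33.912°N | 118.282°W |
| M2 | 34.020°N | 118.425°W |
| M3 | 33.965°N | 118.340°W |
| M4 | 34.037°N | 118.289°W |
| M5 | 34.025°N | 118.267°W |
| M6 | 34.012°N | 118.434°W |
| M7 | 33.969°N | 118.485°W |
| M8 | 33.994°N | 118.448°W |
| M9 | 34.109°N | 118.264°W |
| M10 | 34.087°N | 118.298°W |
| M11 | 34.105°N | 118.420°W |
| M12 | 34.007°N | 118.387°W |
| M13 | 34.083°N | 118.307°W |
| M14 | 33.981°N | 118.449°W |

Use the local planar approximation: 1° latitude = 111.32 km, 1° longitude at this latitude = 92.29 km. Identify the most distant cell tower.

Distances from 33.992°N, 118.379°W:
M1: √((-0.080·111.32)² + (0.097·92.29)²) = √(79.30971 + 80.14063) = 12.627 km
M2: √((0.028·111.32)² + (-0.046·92.29)²) = √(9.71544 + 18.02291) = 5.267 km
M3: √((-0.027·111.32)² + (0.039·92.29)²) = √(9.03387 + 12.95503) = 4.689 km
M4: √((0.045·111.32)² + (0.090·92.29)²) = √(25.09409 + 68.99130) = 9.700 km
M5: √((0.033·111.32)² + (0.112·92.29)²) = √(13.49504 + 106.84282) = 10.970 km
M6: √((0.020·111.32)² + (-0.055·92.29)²) = √(4.95686 + 25.76527) = 5.543 km
M7: √((-0.023·111.32)² + (-0.106·92.29)²) = √(6.55544 + 95.70200) = 10.112 km
M8: √((0.002·111.32)² + (-0.069·92.29)²) = √(0.04957 + 40.55155) = 6.372 km
M9: √((0.117·111.32)² + (0.115·92.29)²) = √(169.63604 + 112.64320) = 16.801 km
M10: √((0.095·111.32)² + (0.081·92.29)²) = √(111.83909 + 55.88295) = 12.951 km
M11: √((0.113·111.32)² + (-0.041·92.29)²) = √(158.23527 + 14.31782) = 13.136 km
M12: √((0.015·111.32)² + (-0.008·92.29)²) = √(2.78823 + 0.54512) = 1.826 km
M13: √((0.091·111.32)² + (0.072·92.29)²) = √(102.61933 + 44.15443) = 12.115 km
M14: √((-0.011·111.32)² + (-0.070·92.29)²) = √(1.49945 + 41.73548) = 6.575 km
Maximum: M9 at 16.801 km.

M9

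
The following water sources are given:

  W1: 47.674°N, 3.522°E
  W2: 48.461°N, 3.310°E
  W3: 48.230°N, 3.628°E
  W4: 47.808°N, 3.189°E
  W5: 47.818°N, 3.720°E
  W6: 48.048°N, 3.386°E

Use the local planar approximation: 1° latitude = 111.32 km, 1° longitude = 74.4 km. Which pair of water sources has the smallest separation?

Pairwise distances:
W1–W2: √((0.787·111.32)² + (-0.212·74.4)²) = √(7675.30885 + 248.78122) = 89.017 km
W1–W3: √((0.556·111.32)² + (0.106·74.4)²) = √(3830.85733 + 62.19530) = 62.394 km
W1–W4: √((0.134·111.32)² + (-0.333·74.4)²) = √(222.51331 + 613.81054) = 28.919 km
W1–W5: √((0.144·111.32)² + (0.198·74.4)²) = √(256.96346 + 217.00825) = 21.771 km
W1–W6: √((0.374·111.32)² + (-0.136·74.4)²) = √(1733.36331 + 102.38202) = 42.846 km
W2–W3: √((-0.231·111.32)² + (0.318·74.4)²) = √(661.25711 + 559.75774) = 34.943 km
W2–W4: √((-0.653·111.32)² + (-0.121·74.4)²) = √(5284.12105 + 81.04321) = 73.247 km
W2–W5: √((-0.643·111.32)² + (0.410·74.4)²) = √(5123.51888 + 930.49402) = 77.808 km
W2–W6: √((-0.413·111.32)² + (0.076·74.4)²) = √(2113.71534 + 31.97224) = 46.322 km
W3–W4: √((-0.422·111.32)² + (-0.439·74.4)²) = √(2206.84229 + 1066.78011) = 57.216 km
W3–W5: √((-0.412·111.32)² + (0.092·74.4)²) = √(2103.49182 + 46.85129) = 46.372 km
W3–W6: √((-0.182·111.32)² + (-0.242·74.4)²) = √(410.47732 + 324.17282) = 27.104 km
W4–W5: √((0.010·111.32)² + (0.531·74.4)²) = √(1.23921 + 1560.75564) = 39.522 km
W4–W6: √((0.240·111.32)² + (0.197·74.4)²) = √(713.78740 + 214.82179) = 30.473 km
W5–W6: √((0.230·111.32)² + (-0.334·74.4)²) = √(655.54433 + 617.50262) = 35.680 km
Closest pair: W1–W5 at 21.771 km.

W1 and W5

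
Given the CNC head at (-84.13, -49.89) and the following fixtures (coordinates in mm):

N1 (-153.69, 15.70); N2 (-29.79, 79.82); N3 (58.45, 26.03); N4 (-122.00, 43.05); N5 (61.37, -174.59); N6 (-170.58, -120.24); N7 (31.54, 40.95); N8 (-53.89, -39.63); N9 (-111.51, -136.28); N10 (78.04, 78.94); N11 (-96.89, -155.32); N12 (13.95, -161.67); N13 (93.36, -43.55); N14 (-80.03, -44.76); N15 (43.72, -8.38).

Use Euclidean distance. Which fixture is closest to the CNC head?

Distances from (-84.13, -49.89):
N1: √((-69.56)² + (65.59)²) = √(4838.5936 + 4302.0481) = 95.61 mm
N2: √((54.34)² + (129.71)²) = √(2952.8356 + 16824.6841) = 140.63 mm
N3: √((142.58)² + (75.92)²) = √(20329.0564 + 5763.8464) = 161.53 mm
N4: √((-37.87)² + (92.94)²) = √(1434.1369 + 8637.8436) = 100.36 mm
N5: √((145.50)² + (-124.70)²) = √(21170.2500 + 15550.0900) = 191.63 mm
N6: √((-86.45)² + (-70.35)²) = √(7473.6025 + 4949.1225) = 111.46 mm
N7: √((115.67)² + (90.84)²) = √(13379.5489 + 8251.9056) = 147.08 mm
N8: √((30.24)² + (10.26)²) = √(914.4576 + 105.2676) = 31.93 mm
N9: √((-27.38)² + (-86.39)²) = √(749.6644 + 7463.2321) = 90.63 mm
N10: √((162.17)² + (128.83)²) = √(26299.1089 + 16597.1689) = 207.11 mm
N11: √((-12.76)² + (-105.43)²) = √(162.8176 + 11115.4849) = 106.20 mm
N12: √((98.08)² + (-111.78)²) = √(9619.6864 + 12494.7684) = 148.71 mm
N13: √((177.49)² + (6.34)²) = √(31502.7001 + 40.1956) = 177.60 mm
N14: √((4.10)² + (5.13)²) = √(16.8100 + 26.3169) = 6.57 mm
N15: √((127.85)² + (41.51)²) = √(16345.6225 + 1723.0801) = 134.42 mm
Minimum: N14 at 6.57 mm.

N14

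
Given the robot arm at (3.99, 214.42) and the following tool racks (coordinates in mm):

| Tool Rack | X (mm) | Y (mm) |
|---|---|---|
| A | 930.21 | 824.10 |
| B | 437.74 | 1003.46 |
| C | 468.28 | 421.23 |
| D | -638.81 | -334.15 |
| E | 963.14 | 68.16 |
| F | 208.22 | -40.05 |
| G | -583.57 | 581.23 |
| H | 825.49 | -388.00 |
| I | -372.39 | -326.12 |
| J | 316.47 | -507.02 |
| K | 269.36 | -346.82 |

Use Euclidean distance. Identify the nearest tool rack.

F

Distances from (3.99, 214.42):
A: 1108.87 mm
B: 900.40 mm
C: 508.27 mm
D: 845.06 mm
E: 970.24 mm
F: 326.29 mm
G: 692.66 mm
H: 1018.71 mm
I: 658.67 mm
J: 786.21 mm
K: 620.82 mm
Minimum: F at 326.29 mm.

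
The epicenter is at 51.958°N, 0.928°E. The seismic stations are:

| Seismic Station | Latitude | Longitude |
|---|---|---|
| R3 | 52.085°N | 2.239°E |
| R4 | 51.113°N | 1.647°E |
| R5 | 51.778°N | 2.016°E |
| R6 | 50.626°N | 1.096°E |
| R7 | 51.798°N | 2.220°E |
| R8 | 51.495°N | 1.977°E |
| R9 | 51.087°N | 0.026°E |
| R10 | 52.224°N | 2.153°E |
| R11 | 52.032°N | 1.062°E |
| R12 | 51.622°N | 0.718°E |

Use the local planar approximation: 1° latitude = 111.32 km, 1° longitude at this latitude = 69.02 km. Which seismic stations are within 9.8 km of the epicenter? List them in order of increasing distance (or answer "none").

Distances from 51.958°N, 0.928°E:
R3: √((0.127·111.32)² + (1.311·69.02)²) = √(199.87286 + 8187.57504) = 91.583 km
R4: √((-0.845·111.32)² + (0.719·69.02)²) = √(8848.29948 + 2462.67834) = 106.353 km
R5: √((-0.180·111.32)² + (1.088·69.02)²) = √(401.50541 + 5639.07279) = 77.721 km
R6: √((-1.332·111.32)² + (0.168·69.02)²) = √(21986.43646 + 134.45237) = 148.731 km
R7: √((-0.160·111.32)² + (1.292·69.02)²) = √(317.23885 + 7951.97374) = 90.935 km
R8: √((-0.463·111.32)² + (1.049·69.02)²) = √(2656.49117 + 5242.04671) = 88.874 km
R9: √((-0.871·111.32)² + (-0.902·69.02)²) = √(9401.18730 + 3875.81452) = 115.226 km
R10: √((0.266·111.32)² + (1.225·69.02)²) = √(876.81843 + 7148.61795) = 89.585 km
R11: √((0.074·111.32)² + (0.134·69.02)²) = √(67.85937 + 85.53808) = 12.385 km
R12: √((-0.336·111.32)² + (-0.210·69.02)²) = √(1399.02331 + 210.08183) = 40.114 km
Threshold 9.8 km: none within range.

none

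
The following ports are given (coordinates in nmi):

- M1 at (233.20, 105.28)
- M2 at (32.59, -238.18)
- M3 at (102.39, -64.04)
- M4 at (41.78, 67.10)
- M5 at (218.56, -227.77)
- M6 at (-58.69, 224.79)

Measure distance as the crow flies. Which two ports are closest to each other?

Pairwise distances:
M3–M4: √((-60.61)² + (131.14)²) = √(3673.5721 + 17197.6996) = 144.47 nmi
M2–M5: √((185.97)² + (10.41)²) = √(34584.8409 + 108.3681) = 186.26 nmi
M4–M6: √((-100.47)² + (157.69)²) = √(10094.2209 + 24866.1361) = 186.98 nmi
M2–M3: √((69.80)² + (174.14)²) = √(4872.0400 + 30324.7396) = 187.61 nmi
M1–M4: √((-191.42)² + (-38.18)²) = √(36641.6164 + 1457.7124) = 195.19 nmi
M3–M5: √((116.17)² + (-163.73)²) = √(13495.4689 + 26807.5129) = 200.76 nmi
M1–M3: √((-130.81)² + (-169.32)²) = √(17111.2561 + 28669.2624) = 213.96 nmi
M2–M4: √((9.19)² + (305.28)²) = √(84.4561 + 93195.8784) = 305.42 nmi
M1–M6: √((-291.89)² + (119.51)²) = √(85199.7721 + 14282.6401) = 315.41 nmi
M3–M6: √((-161.08)² + (288.83)²) = √(25946.7664 + 83422.7689) = 330.71 nmi
M1–M5: √((-14.64)² + (-333.05)²) = √(214.3296 + 110922.3025) = 333.37 nmi
M4–M5: √((176.78)² + (-294.87)²) = √(31251.1684 + 86948.3169) = 343.80 nmi
M1–M2: √((-200.61)² + (-343.46)²) = √(40244.3721 + 117964.7716) = 397.76 nmi
M2–M6: √((-91.28)² + (462.97)²) = √(8332.0384 + 214341.2209) = 471.88 nmi
M5–M6: √((-277.25)² + (452.56)²) = √(76867.5625 + 204810.5536) = 530.73 nmi
Closest pair: M3–M4 at 144.47 nmi.

M3 and M4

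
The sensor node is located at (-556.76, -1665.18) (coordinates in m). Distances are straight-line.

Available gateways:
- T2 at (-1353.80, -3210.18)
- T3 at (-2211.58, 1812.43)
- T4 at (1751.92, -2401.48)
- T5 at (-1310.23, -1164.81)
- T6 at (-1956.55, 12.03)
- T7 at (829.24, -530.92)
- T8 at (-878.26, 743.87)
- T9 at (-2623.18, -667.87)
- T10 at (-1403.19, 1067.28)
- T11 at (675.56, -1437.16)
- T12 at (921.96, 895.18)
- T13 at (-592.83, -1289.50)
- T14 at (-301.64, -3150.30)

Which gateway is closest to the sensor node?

T13

Distances from (-556.76, -1665.18):
T2: √((-797.04)² + (-1545.00)²) = √(635272.7616 + 2387025.0000) = 1738.48 m
T3: √((-1654.82)² + (3477.61)²) = √(2738429.2324 + 12093771.3121) = 3851.26 m
T4: √((2308.68)² + (-736.30)²) = √(5330003.3424 + 542137.6900) = 2423.25 m
T5: √((-753.47)² + (500.37)²) = √(567717.0409 + 250370.1369) = 904.48 m
T6: √((-1399.79)² + (1677.21)²) = √(1959412.0441 + 2813033.3841) = 2184.59 m
T7: √((1386.00)² + (1134.26)²) = √(1920996.0000 + 1286545.7476) = 1790.96 m
T8: √((-321.50)² + (2409.05)²) = √(103362.2500 + 5803521.9025) = 2430.41 m
T9: √((-2066.42)² + (997.31)²) = √(4270091.6164 + 994627.2361) = 2294.50 m
T10: √((-846.43)² + (2732.46)²) = √(716443.7449 + 7466337.6516) = 2860.56 m
T11: √((1232.32)² + (228.02)²) = √(1518612.5824 + 51993.1204) = 1253.24 m
T12: √((1478.72)² + (2560.36)²) = √(2186612.8384 + 6555443.3296) = 2956.70 m
T13: √((-36.07)² + (375.68)²) = √(1301.0449 + 141135.4624) = 377.41 m
T14: √((255.12)² + (-1485.12)²) = √(65086.2144 + 2205581.4144) = 1506.87 m
Minimum: T13 at 377.41 m.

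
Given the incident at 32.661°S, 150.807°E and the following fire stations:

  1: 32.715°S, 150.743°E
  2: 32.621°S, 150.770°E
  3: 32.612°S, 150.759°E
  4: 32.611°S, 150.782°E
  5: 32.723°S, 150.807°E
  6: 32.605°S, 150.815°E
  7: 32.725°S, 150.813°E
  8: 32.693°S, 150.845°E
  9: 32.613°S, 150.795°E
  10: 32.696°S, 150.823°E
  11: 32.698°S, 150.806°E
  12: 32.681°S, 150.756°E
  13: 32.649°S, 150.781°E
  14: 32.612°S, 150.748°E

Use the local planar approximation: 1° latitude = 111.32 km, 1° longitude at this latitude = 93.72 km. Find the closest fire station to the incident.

13

Distances from 32.661°S, 150.807°E:
1: 8.492 km
2: 5.644 km
3: 7.070 km
4: 6.039 km
5: 6.902 km
6: 6.279 km
7: 7.147 km
8: 5.037 km
9: 5.460 km
10: 4.175 km
11: 4.120 km
12: 5.273 km
13: 2.779 km
14: 7.767 km
Minimum: 13 at 2.779 km.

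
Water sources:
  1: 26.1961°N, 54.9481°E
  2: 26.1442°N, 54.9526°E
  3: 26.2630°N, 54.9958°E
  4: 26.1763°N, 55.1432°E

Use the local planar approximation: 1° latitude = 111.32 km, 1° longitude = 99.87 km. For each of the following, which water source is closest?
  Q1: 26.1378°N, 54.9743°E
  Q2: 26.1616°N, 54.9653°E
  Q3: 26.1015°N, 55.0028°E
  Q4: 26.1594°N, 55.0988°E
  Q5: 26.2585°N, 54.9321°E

Q1 at 26.1378°N, 54.9743°E:
  1: √((0.0583·111.32)² + (-0.0262·99.87)²) = √(42.119529 + 6.846564) = 6.9976 km
  2: √((0.0064·111.32)² + (-0.0217·99.87)²) = √(0.507582 + 4.696665) = 2.2813 km
  3: √((0.1252·111.32)² + (0.0215·99.87)²) = √(194.247328 + 4.610489) = 14.1017 km
  4: √((0.0385·111.32)² + (0.1689·99.87)²) = √(18.368253 + 284.530875) = 17.4040 km
  → nearest: 2 (2.2813 km)
Q2 at 26.1616°N, 54.9653°E:
  1: √((0.0345·111.32)² + (-0.0172·99.87)²) = √(14.749747 + 2.950713) = 4.2072 km
  2: √((-0.0174·111.32)² + (-0.0127·99.87)²) = √(3.751845 + 1.608709) = 2.3153 km
  3: √((0.1014·111.32)² + (0.0305·99.87)²) = √(127.415512 + 9.278329) = 11.6916 km
  4: √((0.0147·111.32)² + (0.1779·99.87)²) = √(2.677818 + 315.661776) = 17.8421 km
  → nearest: 2 (2.3153 km)
Q3 at 26.1015°N, 55.0028°E:
  1: √((0.0946·111.32)² + (-0.0547·99.87)²) = √(110.899265 + 29.843156) = 11.8635 km
  2: √((0.0427·111.32)² + (-0.0502·99.87)²) = √(22.594469 + 25.134922) = 6.9086 km
  3: √((0.1615·111.32)² + (-0.0070·99.87)²) = √(323.214956 + 0.488727) = 17.9918 km
  4: √((0.0748·111.32)² + (0.1404·99.87)²) = √(69.334532 + 196.609417) = 16.3078 km
  → nearest: 2 (6.9086 km)
Q4 at 26.1594°N, 55.0988°E:
  1: √((0.0367·111.32)² + (-0.1507·99.87)²) = √(16.690853 + 226.514811) = 15.5951 km
  2: √((-0.0152·111.32)² + (-0.1462·99.87)²) = √(2.863081 + 213.189026) = 14.6987 km
  3: √((0.1036·111.32)² + (-0.1030·99.87)²) = √(133.004369 + 105.814345) = 15.4538 km
  4: √((0.0169·111.32)² + (0.0444·99.87)²) = √(3.539320 + 19.662378) = 4.8168 km
  → nearest: 4 (4.8168 km)
Q5 at 26.2585°N, 54.9321°E:
  1: √((-0.0624·111.32)² + (0.0160·99.87)²) = √(48.252028 + 2.553348) = 7.1278 km
  2: √((-0.1143·111.32)² + (0.0205·99.87)²) = √(161.897020 + 4.191581) = 12.8875 km
  3: √((0.0045·111.32)² + (0.0637·99.87)²) = √(0.250941 + 40.471469) = 6.3814 km
  4: √((-0.0822·111.32)² + (0.2111·99.87)²) = √(83.731723 + 444.474210) = 22.9827 km
  → nearest: 3 (6.3814 km)

Q1→2; Q2→2; Q3→2; Q4→4; Q5→3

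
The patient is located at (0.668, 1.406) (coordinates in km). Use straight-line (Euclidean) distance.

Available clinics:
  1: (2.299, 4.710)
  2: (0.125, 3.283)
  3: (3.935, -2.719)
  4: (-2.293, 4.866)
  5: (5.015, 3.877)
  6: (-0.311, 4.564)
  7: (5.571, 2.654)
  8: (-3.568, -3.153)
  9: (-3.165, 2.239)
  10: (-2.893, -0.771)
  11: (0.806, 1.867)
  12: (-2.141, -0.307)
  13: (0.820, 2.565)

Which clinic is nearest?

11

Distances from (0.668, 1.406):
1: 3.685 km
2: 1.954 km
3: 5.262 km
4: 4.554 km
5: 5.000 km
6: 3.306 km
7: 5.059 km
8: 6.223 km
9: 3.922 km
10: 4.174 km
11: 0.481 km
12: 3.290 km
13: 1.169 km
Minimum: 11 at 0.481 km.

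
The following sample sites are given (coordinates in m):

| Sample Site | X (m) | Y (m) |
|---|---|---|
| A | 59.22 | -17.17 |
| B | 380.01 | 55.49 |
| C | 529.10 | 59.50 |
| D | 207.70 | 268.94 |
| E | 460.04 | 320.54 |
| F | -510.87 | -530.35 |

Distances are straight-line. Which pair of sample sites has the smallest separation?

B and C

Pairwise distances:
A–B: 328.92 m
A–C: 476.09 m
A–D: 322.34 m
A–E: 524.12 m
A–F: 767.04 m
B–C: 149.14 m
B–D: 274.32 m
B–E: 276.87 m
B–F: 1066.24 m
C–D: 383.62 m
C–E: 270.02 m
C–F: 1195.60 m
D–E: 257.56 m
D–F: 1074.81 m
E–F: 1291.00 m
Closest pair: B–C at 149.14 m.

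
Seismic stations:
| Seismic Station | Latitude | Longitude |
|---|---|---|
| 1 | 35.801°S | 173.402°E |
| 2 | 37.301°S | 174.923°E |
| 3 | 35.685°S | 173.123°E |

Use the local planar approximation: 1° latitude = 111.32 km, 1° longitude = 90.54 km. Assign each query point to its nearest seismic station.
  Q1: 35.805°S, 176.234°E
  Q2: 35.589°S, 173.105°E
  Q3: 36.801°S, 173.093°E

Q1 at 35.805°S, 176.234°E:
  1: √((0.004·111.32)² + (-2.832·90.54)²) = √(0.19827 + 65745.71887) = 256.410 km
  2: √((-1.496·111.32)² + (-1.311·90.54)²) = √(27733.81297 + 14089.20096) = 204.507 km
  3: √((0.120·111.32)² + (-3.111·90.54)²) = √(178.44685 + 79337.95510) = 281.987 km
  → nearest: 2 (204.507 km)
Q2 at 35.589°S, 173.105°E:
  1: √((-0.212·111.32)² + (0.297·90.54)²) = √(556.95245 + 723.09254) = 35.778 km
  2: √((-1.712·111.32)² + (1.818·90.54)²) = √(36320.67541 + 27093.72623) = 251.822 km
  3: √((-0.096·111.32)² + (0.018·90.54)²) = √(114.20598 + 2.65599) = 10.810 km
  → nearest: 3 (10.810 km)
Q3 at 36.801°S, 173.093°E:
  1: √((1.000·111.32)² + (0.309·90.54)²) = √(12392.14240 + 782.70470) = 114.782 km
  2: √((-0.500·111.32)² + (1.830·90.54)²) = √(3098.03560 + 27452.57962) = 174.787 km
  3: √((1.116·111.32)² + (0.030·90.54)²) = √(15433.86810 + 7.37774) = 124.263 km
  → nearest: 1 (114.782 km)

Q1→2; Q2→3; Q3→1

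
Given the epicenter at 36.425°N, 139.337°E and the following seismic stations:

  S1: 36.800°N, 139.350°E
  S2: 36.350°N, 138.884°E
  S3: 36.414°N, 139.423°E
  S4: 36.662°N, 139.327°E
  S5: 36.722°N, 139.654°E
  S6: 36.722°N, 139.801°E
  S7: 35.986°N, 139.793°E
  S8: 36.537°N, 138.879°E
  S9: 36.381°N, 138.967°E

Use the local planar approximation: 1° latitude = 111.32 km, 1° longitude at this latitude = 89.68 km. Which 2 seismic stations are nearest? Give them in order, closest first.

Distances from 36.425°N, 139.337°E:
S1: √((0.375·111.32)² + (0.013·89.68)²) = √(1742.64502 + 1.35918) = 41.761 km
S2: √((-0.075·111.32)² + (-0.453·89.68)²) = √(69.70580 + 1650.39388) = 41.474 km
S3: √((-0.011·111.32)² + (0.086·89.68)²) = √(1.49945 + 59.48235) = 7.809 km
S4: √((0.237·111.32)² + (-0.010·89.68)²) = √(696.05425 + 0.80425) = 26.398 km
S5: √((0.297·111.32)² + (0.317·89.68)²) = √(1093.09849 + 808.18302) = 43.604 km
S6: √((0.297·111.32)² + (0.464·89.68)²) = √(1093.09849 + 1731.51860) = 53.147 km
S7: √((-0.439·111.32)² + (0.456·89.68)²) = √(2388.22608 + 1672.32578) = 63.722 km
S8: √((0.112·111.32)² + (-0.458·89.68)²) = √(155.44703 + 1687.02747) = 42.924 km
S9: √((-0.044·111.32)² + (-0.370·89.68)²) = √(23.99119 + 1101.01858) = 33.541 km
Sorted: S3 (7.809 km) < S4 (26.398 km) < S9 (33.541 km) < S2 (41.474 km) < …

S3, S4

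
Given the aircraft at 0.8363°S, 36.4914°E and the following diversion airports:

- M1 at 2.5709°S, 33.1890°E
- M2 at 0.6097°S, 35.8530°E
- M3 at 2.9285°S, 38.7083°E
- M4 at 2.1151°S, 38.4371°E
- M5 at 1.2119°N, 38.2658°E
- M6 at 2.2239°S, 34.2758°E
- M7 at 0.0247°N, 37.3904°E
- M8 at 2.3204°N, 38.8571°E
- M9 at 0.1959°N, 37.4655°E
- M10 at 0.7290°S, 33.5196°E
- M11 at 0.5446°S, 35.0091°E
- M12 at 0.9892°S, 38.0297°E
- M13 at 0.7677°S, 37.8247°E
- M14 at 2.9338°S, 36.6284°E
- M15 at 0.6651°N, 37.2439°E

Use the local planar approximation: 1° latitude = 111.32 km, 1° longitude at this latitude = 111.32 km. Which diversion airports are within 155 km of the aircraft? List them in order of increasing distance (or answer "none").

Distances from 0.8363°S, 36.4914°E:
M1: √((-1.7346·111.32)² + (-3.3024·111.32)²) = √(37285.938545 + 135146.793650) = 415.2502 km
M2: √((0.2266·111.32)² + (-0.6384·111.32)²) = √(636.306275 + 5050.474143) = 75.4107 km
M3: √((-2.0922·111.32)² + (2.2169·111.32)²) = √(54244.135337 + 60902.988245) = 339.3334 km
M4: √((-1.2788·111.32)² + (1.9457·111.32)²) = √(20265.235291 + 46913.534379) = 259.1887 km
M5: √((2.0482·111.32)² + (1.7744·111.32)²) = √(51986.564576 + 39016.602847) = 301.6673 km
M6: √((-1.3876·111.32)² + (-2.2156·111.32)²) = √(23860.249336 + 60831.581622) = 291.0186 km
M7: √((0.8610·111.32)² + (0.8990·111.32)²) = √(9186.555396 + 10015.341880) = 138.5709 km
M8: √((3.1567·111.32)² + (2.3657·111.32)²) = √(123484.661578 + 69353.077131) = 439.1329 km
M9: √((1.0322·111.32)² + (0.9741·111.32)²) = √(13203.045039 + 11758.542197) = 157.9924 km
M10: √((0.1073·111.32)² + (-2.9718·111.32)²) = √(142.674329 + 109442.385833) = 331.0363 km
M11: √((0.2917·111.32)² + (-1.4823·111.32)²) = √(1054.433642 + 27228.179973) = 168.1744 km
M12: √((-0.1529·111.32)² + (1.5383·111.32)²) = √(289.708586 + 29324.355472) = 172.0874 km
M13: √((0.0686·111.32)² + (1.3333·111.32)²) = √(58.316926 + 22029.373868) = 148.6193 km
M14: √((-2.0975·111.32)² + (0.1370·111.32)²) = √(54519.307940 + 232.588121) = 233.9912 km
M15: √((1.5014·111.32)² + (0.7525·111.32)²) = √(27934.391687 + 7017.128085) = 186.9533 km
Threshold 155 km: M2 (75.4107 km), M7 (138.5709 km), M13 (148.6193 km) are within range.

M2, M7, M13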